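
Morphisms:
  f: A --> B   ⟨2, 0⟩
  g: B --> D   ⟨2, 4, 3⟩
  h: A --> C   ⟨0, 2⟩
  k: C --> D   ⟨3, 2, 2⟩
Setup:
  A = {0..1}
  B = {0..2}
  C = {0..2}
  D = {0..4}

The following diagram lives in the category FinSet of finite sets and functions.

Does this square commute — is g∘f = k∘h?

Along f;g (path 1):
  0 f-->2 g-->3
  1 f-->0 g-->2
  composite₁ = ⟨3, 2⟩
Along h;k (path 2):
  0 h-->0 k-->3
  1 h-->2 k-->2
  composite₂ = ⟨3, 2⟩
Equal? equal; square commutes

Answer: COMMUTES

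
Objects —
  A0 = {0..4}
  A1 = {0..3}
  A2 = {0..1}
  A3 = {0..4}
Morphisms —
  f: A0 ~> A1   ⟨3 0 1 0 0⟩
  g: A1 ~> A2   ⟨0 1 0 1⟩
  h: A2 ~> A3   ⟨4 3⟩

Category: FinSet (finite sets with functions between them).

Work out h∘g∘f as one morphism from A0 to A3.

  0 f~>3 g~>1 h~>3
  1 f~>0 g~>0 h~>4
  2 f~>1 g~>1 h~>3
  3 f~>0 g~>0 h~>4
  4 f~>0 g~>0 h~>4
composite: ⟨3 4 3 4 4⟩

Answer: ⟨3 4 3 4 4⟩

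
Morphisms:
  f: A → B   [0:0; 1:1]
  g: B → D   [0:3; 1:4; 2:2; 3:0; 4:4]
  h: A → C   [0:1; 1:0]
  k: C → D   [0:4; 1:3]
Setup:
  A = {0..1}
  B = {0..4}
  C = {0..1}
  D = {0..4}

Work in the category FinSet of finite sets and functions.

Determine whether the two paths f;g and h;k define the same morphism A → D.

Answer: COMMUTES

Trace:
Path 1 = f;g:
  0 f→0 g→3
  1 f→1 g→4
  composite₁ = [0:3; 1:4]
Path 2 = h;k:
  0 h→1 k→3
  1 h→0 k→4
  composite₂ = [0:3; 1:4]
Equal? same morphism ✓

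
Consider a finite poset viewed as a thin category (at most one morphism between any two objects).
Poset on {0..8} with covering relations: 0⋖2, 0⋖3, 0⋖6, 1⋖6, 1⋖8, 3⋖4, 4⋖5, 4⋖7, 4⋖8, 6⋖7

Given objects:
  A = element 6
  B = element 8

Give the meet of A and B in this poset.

Common predecessors of 6,8: {0,1}
  maximal lower bounds 0 and 1 are incomparable: neither 0⊑1 nor 1⊑0
→ no greatest lower bound exists

Answer: NO MEET EXISTS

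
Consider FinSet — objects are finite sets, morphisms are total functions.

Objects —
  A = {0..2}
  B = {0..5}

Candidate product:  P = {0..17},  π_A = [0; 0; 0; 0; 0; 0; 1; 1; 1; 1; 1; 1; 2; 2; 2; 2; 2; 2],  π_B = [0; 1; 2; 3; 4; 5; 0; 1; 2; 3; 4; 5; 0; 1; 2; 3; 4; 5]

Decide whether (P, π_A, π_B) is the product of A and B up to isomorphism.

Answer: VALID PRODUCT

Work:
|A|·|B| = 3·6 = 18;  |P| = 18
Check the pairing map k ↦ (π_A(k), π_B(k)):
  0 : (0,0)
  1 : (0,1)
  2 : (0,2)
  3 : (0,3)
  4 : (0,4)
  5 : (0,5)
  6 : (1,0)
  7 : (1,1)
  8 : (1,2)
  9 : (1,3)
  10 : (1,4)
  11 : (1,5)
  12 : (2,0)
  13 : (2,1)
  14 : (2,2)
  15 : (2,3)
  16 : (2,4)
  17 : (2,5)
distinct pairs in image: 18 / 18 needed
  → bijection onto A×B; projections well-typed.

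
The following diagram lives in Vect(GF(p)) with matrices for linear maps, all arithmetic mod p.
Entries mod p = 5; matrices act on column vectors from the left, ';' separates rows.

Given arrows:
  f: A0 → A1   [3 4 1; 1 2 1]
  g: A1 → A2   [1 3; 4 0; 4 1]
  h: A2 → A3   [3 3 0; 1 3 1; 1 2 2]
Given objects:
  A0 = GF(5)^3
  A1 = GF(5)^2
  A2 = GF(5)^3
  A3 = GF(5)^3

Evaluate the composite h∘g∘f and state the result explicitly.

  e0=⟨1,0,0⟩ f→⟨3,1⟩ g→⟨1,2,3⟩ h→⟨4,0,1⟩
  e1=⟨0,1,0⟩ f→⟨4,2⟩ g→⟨0,1,3⟩ h→⟨3,1,3⟩
  e2=⟨0,0,1⟩ f→⟨1,1⟩ g→⟨4,4,0⟩ h→⟨4,1,2⟩
result: [4 3 4; 0 1 1; 1 3 2]

Answer: [4 3 4; 0 1 1; 1 3 2]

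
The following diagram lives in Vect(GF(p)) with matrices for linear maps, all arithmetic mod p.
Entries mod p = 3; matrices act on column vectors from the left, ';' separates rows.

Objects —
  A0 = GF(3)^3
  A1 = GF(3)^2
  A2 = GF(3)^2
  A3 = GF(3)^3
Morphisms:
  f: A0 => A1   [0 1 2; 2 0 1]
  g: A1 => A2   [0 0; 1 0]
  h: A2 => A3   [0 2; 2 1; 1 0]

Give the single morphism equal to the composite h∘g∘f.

Answer: [0 2 1; 0 1 2; 0 0 0]

Work:
  e0=(1,0,0) f=>(0,2) g=>(0,0) h=>(0,0,0)
  e1=(0,1,0) f=>(1,0) g=>(0,1) h=>(2,1,0)
  e2=(0,0,1) f=>(2,1) g=>(0,2) h=>(1,2,0)
composite: [0 2 1; 0 1 2; 0 0 0]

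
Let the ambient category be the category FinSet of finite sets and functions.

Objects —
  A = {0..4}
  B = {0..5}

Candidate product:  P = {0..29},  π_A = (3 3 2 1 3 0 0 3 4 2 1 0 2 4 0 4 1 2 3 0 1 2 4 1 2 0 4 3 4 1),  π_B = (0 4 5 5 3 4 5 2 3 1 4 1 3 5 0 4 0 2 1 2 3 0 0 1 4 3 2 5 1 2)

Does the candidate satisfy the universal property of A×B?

Answer: VALID PRODUCT

Derivation:
|A|·|B| = 5·6 = 30;  |P| = 30
Check the pairing map k ↦ (π_A(k), π_B(k)):
  0 ↦ (3,0)
  1 ↦ (3,4)
  2 ↦ (2,5)
  3 ↦ (1,5)
  4 ↦ (3,3)
  5 ↦ (0,4)
  6 ↦ (0,5)
  7 ↦ (3,2)
  8 ↦ (4,3)
  9 ↦ (2,1)
  10 ↦ (1,4)
  11 ↦ (0,1)
  12 ↦ (2,3)
  13 ↦ (4,5)
  14 ↦ (0,0)
  15 ↦ (4,4)
  16 ↦ (1,0)
  17 ↦ (2,2)
  18 ↦ (3,1)
  19 ↦ (0,2)
  20 ↦ (1,3)
  21 ↦ (2,0)
  22 ↦ (4,0)
  23 ↦ (1,1)
  24 ↦ (2,4)
  25 ↦ (0,3)
  26 ↦ (4,2)
  27 ↦ (3,5)
  28 ↦ (4,1)
  29 ↦ (1,2)
distinct pairs in image: 30 / 30 needed
  → bijection onto A×B; projections well-typed.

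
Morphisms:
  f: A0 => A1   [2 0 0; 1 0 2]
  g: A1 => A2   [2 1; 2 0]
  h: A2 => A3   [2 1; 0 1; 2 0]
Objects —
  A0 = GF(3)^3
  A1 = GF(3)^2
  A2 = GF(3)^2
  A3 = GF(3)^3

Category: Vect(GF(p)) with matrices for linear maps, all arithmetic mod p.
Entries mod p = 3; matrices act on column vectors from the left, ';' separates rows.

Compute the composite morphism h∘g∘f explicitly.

  e0=⟨1,0,0⟩ f=>⟨2,1⟩ g=>⟨2,1⟩ h=>⟨2,1,1⟩
  e1=⟨0,1,0⟩ f=>⟨0,0⟩ g=>⟨0,0⟩ h=>⟨0,0,0⟩
  e2=⟨0,0,1⟩ f=>⟨0,2⟩ g=>⟨2,0⟩ h=>⟨1,0,1⟩
⟦path⟧: [2 0 1; 1 0 0; 1 0 1]

Answer: [2 0 1; 1 0 0; 1 0 1]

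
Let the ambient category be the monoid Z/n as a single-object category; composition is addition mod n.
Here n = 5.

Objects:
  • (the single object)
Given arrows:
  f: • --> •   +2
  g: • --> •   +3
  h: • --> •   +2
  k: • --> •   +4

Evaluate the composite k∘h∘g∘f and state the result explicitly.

  0 +2≡2 +3≡0 +2≡2 +4≡1  (mod 5)
result: +1

Answer: +1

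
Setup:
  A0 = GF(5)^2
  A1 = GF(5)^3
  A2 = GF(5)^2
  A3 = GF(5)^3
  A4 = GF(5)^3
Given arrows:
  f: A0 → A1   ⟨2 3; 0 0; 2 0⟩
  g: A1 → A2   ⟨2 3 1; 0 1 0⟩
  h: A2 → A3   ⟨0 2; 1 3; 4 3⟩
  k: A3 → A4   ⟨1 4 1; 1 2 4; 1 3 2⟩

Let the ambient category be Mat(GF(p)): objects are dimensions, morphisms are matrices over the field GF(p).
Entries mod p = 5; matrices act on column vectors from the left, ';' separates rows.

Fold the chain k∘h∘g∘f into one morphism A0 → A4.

  e0=(1,0) f→(2,0,2) g→(1,0) h→(0,1,4) k→(3,3,1)
  e1=(0,1) f→(3,0,0) g→(1,0) h→(0,1,4) k→(3,3,1)
composite: ⟨3 3; 3 3; 1 1⟩

Answer: ⟨3 3; 3 3; 1 1⟩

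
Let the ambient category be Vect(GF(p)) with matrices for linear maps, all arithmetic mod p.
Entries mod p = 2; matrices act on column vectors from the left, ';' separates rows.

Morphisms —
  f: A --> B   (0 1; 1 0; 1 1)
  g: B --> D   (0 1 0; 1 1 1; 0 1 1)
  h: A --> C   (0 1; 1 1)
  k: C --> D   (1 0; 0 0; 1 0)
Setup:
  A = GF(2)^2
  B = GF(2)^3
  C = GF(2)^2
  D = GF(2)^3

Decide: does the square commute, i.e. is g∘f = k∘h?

Answer: DOES NOT COMMUTE

Trace:
1) trace f;g:
  e0=⟨1,0⟩ f-->⟨0,1,1⟩ g-->⟨1,0,0⟩
  e1=⟨0,1⟩ f-->⟨1,0,1⟩ g-->⟨0,0,1⟩
  composite₁ = (1 0; 0 0; 0 1)
2) trace h;k:
  e0=⟨1,0⟩ h-->⟨0,1⟩ k-->⟨0,0,0⟩
  e1=⟨0,1⟩ h-->⟨1,1⟩ k-->⟨1,0,1⟩
  composite₂ = (0 1; 0 0; 0 1)
Equal? differ; not commutative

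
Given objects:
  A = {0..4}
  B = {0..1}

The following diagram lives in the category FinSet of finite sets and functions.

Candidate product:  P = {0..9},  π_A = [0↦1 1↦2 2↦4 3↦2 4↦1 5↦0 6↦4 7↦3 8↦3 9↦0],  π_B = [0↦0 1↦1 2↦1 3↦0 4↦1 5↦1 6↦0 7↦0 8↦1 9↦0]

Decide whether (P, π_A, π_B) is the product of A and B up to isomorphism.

Answer: VALID PRODUCT

Derivation:
|A|·|B| = 5·2 = 10;  |P| = 10
Check the pairing map k ↦ (π_A(k), π_B(k)):
  0 ↦ (1,0)
  1 ↦ (2,1)
  2 ↦ (4,1)
  3 ↦ (2,0)
  4 ↦ (1,1)
  5 ↦ (0,1)
  6 ↦ (4,0)
  7 ↦ (3,0)
  8 ↦ (3,1)
  9 ↦ (0,0)
distinct pairs in image: 10 / 10 needed
  → bijection onto A×B; projections well-typed.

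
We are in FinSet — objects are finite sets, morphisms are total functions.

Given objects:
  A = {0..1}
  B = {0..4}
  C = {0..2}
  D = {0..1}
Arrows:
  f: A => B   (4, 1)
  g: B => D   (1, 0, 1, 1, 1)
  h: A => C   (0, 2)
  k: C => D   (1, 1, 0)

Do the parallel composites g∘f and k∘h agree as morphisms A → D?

Answer: COMMUTES

Work:
Path 1 = f;g:
  0 f=>4 g=>1
  1 f=>1 g=>0
  result₁ = (1, 0)
Path 2 = h;k:
  0 h=>0 k=>1
  1 h=>2 k=>0
  result₂ = (1, 0)
Equal? same morphism ✓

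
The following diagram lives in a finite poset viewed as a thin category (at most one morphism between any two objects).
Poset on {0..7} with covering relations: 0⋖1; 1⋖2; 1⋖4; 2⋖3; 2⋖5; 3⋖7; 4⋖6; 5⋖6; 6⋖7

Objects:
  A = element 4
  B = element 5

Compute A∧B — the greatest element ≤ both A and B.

Common predecessors of 4,5: {0,1}
  0 ≤ 1
  1 ≤ 1
glb = 1

Answer: A∧B = 1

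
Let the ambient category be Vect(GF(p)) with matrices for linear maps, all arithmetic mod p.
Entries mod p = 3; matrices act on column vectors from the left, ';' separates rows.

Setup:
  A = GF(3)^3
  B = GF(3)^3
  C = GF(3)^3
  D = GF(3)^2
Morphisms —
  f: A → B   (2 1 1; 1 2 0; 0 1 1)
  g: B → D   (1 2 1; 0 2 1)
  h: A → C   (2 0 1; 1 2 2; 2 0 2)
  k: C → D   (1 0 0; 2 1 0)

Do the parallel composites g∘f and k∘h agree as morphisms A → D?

Along f;g (path 1):
  e0=⟨1,0,0⟩ f→⟨2,1,0⟩ g→⟨1,2⟩
  e1=⟨0,1,0⟩ f→⟨1,2,1⟩ g→⟨0,2⟩
  e2=⟨0,0,1⟩ f→⟨1,0,1⟩ g→⟨2,1⟩
  result₁ = (1 0 2; 2 2 1)
Along h;k (path 2):
  e0=⟨1,0,0⟩ h→⟨2,1,2⟩ k→⟨2,2⟩
  e1=⟨0,1,0⟩ h→⟨0,2,0⟩ k→⟨0,2⟩
  e2=⟨0,0,1⟩ h→⟨1,2,2⟩ k→⟨1,1⟩
  result₂ = (2 0 1; 2 2 1)
Equal? NO — does not commute

Answer: DOES NOT COMMUTE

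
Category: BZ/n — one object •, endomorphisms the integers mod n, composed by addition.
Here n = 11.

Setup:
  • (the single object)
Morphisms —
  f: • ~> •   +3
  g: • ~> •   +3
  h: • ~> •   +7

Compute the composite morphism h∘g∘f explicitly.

Answer: +2

Trace:
  0 +3≡3 +3≡6 +7≡2  (mod 11)
composite: +2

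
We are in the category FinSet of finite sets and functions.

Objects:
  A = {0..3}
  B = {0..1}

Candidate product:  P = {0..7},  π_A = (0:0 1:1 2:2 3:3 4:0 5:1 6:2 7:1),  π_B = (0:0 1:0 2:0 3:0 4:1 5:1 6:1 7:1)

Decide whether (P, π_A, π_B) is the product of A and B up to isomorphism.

Answer: NOT A VALID PRODUCT — duplicate pair at indices 5,7

Trace:
|A|·|B| = 4·2 = 8;  |P| = 8
Check the pairing map k ↦ (π_A(k), π_B(k)):
  0 : (0,0)
  1 : (1,0)
  2 : (2,0)
  3 : (3,0)
  4 : (0,1)
  5 : (1,1)
  6 : (2,1)
  7 : (1,1)  ✗ repeats pair of k=5
distinct pairs in image: 7 / 8 needed
  → (1,1) hit at k=5 and k=7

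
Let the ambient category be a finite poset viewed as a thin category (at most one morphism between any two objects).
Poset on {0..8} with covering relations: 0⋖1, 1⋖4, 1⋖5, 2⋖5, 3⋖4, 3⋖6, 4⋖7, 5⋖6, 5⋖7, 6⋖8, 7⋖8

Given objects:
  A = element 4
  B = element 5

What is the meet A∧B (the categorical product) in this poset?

Common predecessors of 4,5: {0,1}
  0 ⊑ 1
  1 ⊑ 1
glb = 1

Answer: A∧B = 1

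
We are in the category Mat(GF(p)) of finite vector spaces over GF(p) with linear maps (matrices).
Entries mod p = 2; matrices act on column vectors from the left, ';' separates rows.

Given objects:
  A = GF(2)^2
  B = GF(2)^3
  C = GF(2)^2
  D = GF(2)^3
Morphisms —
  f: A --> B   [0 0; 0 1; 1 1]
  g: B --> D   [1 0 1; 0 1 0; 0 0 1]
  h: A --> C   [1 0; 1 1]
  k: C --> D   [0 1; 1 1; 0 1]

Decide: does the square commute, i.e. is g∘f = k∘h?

Along f;g (path 1):
  e0=[1,0] f-->[0,0,1] g-->[1,0,1]
  e1=[0,1] f-->[0,1,1] g-->[1,1,1]
  result₁ = [1 1; 0 1; 1 1]
Along h;k (path 2):
  e0=[1,0] h-->[1,1] k-->[1,0,1]
  e1=[0,1] h-->[0,1] k-->[1,1,1]
  result₂ = [1 1; 0 1; 1 1]
Equal? YES — commutes

Answer: COMMUTES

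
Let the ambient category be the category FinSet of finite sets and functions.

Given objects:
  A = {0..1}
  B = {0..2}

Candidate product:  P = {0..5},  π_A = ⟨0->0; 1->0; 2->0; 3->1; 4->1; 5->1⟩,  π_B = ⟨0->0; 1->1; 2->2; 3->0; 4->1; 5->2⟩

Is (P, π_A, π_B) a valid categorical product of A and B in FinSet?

|A|·|B| = 2·3 = 6;  |P| = 6
Check the pairing map k ↦ (π_A(k), π_B(k)):
  0 -> (0,0)
  1 -> (0,1)
  2 -> (0,2)
  3 -> (1,0)
  4 -> (1,1)
  5 -> (1,2)
distinct pairs in image: 6 / 6 needed
  → bijection onto A×B; projections well-typed.

Answer: VALID PRODUCT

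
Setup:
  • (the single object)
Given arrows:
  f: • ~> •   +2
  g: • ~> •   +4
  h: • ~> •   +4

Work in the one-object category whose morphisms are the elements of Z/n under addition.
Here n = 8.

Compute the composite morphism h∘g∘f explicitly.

  0 +2≡2 +4≡6 +4≡2  (mod 8)
⟦path⟧: +2

Answer: +2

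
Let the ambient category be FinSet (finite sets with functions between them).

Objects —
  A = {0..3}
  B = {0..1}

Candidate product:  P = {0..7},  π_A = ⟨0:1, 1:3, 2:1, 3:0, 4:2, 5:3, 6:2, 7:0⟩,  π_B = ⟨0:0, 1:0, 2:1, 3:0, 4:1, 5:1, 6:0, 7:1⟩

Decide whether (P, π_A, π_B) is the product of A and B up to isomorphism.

|A|·|B| = 4·2 = 8;  |P| = 8
Check the pairing map k ↦ (π_A(k), π_B(k)):
  0 : (1,0)
  1 : (3,0)
  2 : (1,1)
  3 : (0,0)
  4 : (2,1)
  5 : (3,1)
  6 : (2,0)
  7 : (0,1)
distinct pairs in image: 8 / 8 needed
  → bijection onto A×B; projections well-typed.

Answer: VALID PRODUCT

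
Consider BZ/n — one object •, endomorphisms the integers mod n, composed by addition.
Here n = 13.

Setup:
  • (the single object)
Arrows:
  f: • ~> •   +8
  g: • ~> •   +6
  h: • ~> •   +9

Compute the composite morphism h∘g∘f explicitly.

  0 +8≡8 +6≡1 +9≡10  (mod 13)
result: +10

Answer: +10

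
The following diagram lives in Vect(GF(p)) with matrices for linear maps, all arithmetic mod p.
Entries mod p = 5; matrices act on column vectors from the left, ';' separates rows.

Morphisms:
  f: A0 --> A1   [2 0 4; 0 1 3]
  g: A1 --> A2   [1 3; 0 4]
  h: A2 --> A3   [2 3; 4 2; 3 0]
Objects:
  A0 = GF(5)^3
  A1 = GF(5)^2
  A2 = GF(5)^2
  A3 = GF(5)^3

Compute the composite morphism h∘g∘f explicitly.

  e0=(1,0,0) f-->(2,0) g-->(2,0) h-->(4,3,1)
  e1=(0,1,0) f-->(0,1) g-->(3,4) h-->(3,0,4)
  e2=(0,0,1) f-->(4,3) g-->(3,2) h-->(2,1,4)
composite: [4 3 2; 3 0 1; 1 4 4]

Answer: [4 3 2; 3 0 1; 1 4 4]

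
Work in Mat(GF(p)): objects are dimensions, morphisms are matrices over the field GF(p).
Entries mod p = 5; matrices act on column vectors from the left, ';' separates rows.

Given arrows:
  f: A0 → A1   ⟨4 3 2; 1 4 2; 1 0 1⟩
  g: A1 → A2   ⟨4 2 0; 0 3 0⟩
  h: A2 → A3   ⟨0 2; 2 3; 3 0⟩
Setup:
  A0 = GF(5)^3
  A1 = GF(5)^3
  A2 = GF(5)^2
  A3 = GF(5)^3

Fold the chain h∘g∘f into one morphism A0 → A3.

Answer: ⟨1 4 2; 0 1 2; 4 0 1⟩

Trace:
  e0=⟨1,0,0⟩ f→⟨4,1,1⟩ g→⟨3,3⟩ h→⟨1,0,4⟩
  e1=⟨0,1,0⟩ f→⟨3,4,0⟩ g→⟨0,2⟩ h→⟨4,1,0⟩
  e2=⟨0,0,1⟩ f→⟨2,2,1⟩ g→⟨2,1⟩ h→⟨2,2,1⟩
⟦path⟧: ⟨1 4 2; 0 1 2; 4 0 1⟩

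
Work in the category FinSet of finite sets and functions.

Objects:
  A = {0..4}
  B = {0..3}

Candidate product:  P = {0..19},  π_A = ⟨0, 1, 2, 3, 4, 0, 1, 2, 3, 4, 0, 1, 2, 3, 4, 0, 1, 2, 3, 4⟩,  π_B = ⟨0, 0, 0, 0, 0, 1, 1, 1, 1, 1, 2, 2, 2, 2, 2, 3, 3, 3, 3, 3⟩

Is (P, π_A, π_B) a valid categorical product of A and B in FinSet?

Answer: VALID PRODUCT

Trace:
|A|·|B| = 5·4 = 20;  |P| = 20
Check the pairing map k ↦ (π_A(k), π_B(k)):
  0 -> (0,0)
  1 -> (1,0)
  2 -> (2,0)
  3 -> (3,0)
  4 -> (4,0)
  5 -> (0,1)
  6 -> (1,1)
  7 -> (2,1)
  8 -> (3,1)
  9 -> (4,1)
  10 -> (0,2)
  11 -> (1,2)
  12 -> (2,2)
  13 -> (3,2)
  14 -> (4,2)
  15 -> (0,3)
  16 -> (1,3)
  17 -> (2,3)
  18 -> (3,3)
  19 -> (4,3)
distinct pairs in image: 20 / 20 needed
  → bijection onto A×B; projections well-typed.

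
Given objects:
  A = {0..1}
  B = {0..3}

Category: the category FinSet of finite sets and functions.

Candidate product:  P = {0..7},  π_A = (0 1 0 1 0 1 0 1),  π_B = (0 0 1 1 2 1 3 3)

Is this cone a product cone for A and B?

|A|·|B| = 2·4 = 8;  |P| = 8
Check the pairing map k ↦ (π_A(k), π_B(k)):
  0 ↦ (0,0)
  1 ↦ (1,0)
  2 ↦ (0,1)
  3 ↦ (1,1)
  4 ↦ (0,2)
  5 ↦ (1,1)  ✗ repeats pair of k=3
  6 ↦ (0,3)
  7 ↦ (1,3)
distinct pairs in image: 7 / 8 needed
  → (1,1) hit at k=3 and k=5

Answer: NOT A VALID PRODUCT — duplicate pair at indices 3,5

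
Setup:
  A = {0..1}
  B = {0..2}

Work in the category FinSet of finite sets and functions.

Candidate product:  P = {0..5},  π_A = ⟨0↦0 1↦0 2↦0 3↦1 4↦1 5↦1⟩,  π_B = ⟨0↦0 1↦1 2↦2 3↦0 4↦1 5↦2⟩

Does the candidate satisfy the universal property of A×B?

Answer: VALID PRODUCT

Work:
|A|·|B| = 2·3 = 6;  |P| = 6
Check the pairing map k ↦ (π_A(k), π_B(k)):
  0 ↦ (0,0)
  1 ↦ (0,1)
  2 ↦ (0,2)
  3 ↦ (1,0)
  4 ↦ (1,1)
  5 ↦ (1,2)
distinct pairs in image: 6 / 6 needed
  → bijection onto A×B; projections well-typed.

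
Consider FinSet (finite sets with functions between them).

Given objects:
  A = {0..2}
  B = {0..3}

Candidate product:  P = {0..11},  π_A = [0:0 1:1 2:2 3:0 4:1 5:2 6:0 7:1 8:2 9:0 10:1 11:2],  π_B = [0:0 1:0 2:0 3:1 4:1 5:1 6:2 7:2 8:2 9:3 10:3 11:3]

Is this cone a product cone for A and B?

|A|·|B| = 3·4 = 12;  |P| = 12
Check the pairing map k ↦ (π_A(k), π_B(k)):
  0 : (0,0)
  1 : (1,0)
  2 : (2,0)
  3 : (0,1)
  4 : (1,1)
  5 : (2,1)
  6 : (0,2)
  7 : (1,2)
  8 : (2,2)
  9 : (0,3)
  10 : (1,3)
  11 : (2,3)
distinct pairs in image: 12 / 12 needed
  → bijection onto A×B; projections well-typed.

Answer: VALID PRODUCT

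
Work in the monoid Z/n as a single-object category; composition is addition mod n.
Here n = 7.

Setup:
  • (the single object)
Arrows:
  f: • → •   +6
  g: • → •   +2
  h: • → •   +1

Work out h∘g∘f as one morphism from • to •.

  0 +6≡6 +2≡1 +1≡2  (mod 7)
⟦path⟧: +2

Answer: +2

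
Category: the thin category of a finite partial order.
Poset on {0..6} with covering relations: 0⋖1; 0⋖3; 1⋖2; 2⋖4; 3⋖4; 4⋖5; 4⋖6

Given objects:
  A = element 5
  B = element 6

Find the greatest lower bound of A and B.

Answer: A∧B = 4

Work:
{x : x<=A ∧ x<=B} = {0,1,2,3,4}  (A=5, B=6)
  0 <= 4
  1 <= 4
  2 <= 4
  3 <= 4
  4 <= 4
glb = 4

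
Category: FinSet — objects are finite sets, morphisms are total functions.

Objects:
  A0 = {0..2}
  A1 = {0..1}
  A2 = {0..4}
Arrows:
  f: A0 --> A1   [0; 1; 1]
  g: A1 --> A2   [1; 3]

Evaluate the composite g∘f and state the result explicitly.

  0 f-->0 g-->1
  1 f-->1 g-->3
  2 f-->1 g-->3
composite: [1; 3; 3]

Answer: [1; 3; 3]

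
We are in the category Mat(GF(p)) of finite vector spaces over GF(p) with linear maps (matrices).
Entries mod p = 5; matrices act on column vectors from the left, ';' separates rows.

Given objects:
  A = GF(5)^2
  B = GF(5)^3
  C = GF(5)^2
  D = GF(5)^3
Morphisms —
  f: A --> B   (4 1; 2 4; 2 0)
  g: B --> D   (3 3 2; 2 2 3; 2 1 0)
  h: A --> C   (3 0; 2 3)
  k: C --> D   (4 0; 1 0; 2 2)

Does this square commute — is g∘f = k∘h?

Answer: COMMUTES

Trace:
Along f;g (path 1):
  e0=⟨1,0⟩ f-->⟨4,2,2⟩ g-->⟨2,3,0⟩
  e1=⟨0,1⟩ f-->⟨1,4,0⟩ g-->⟨0,0,1⟩
  result₁ = (2 0; 3 0; 0 1)
Along h;k (path 2):
  e0=⟨1,0⟩ h-->⟨3,2⟩ k-->⟨2,3,0⟩
  e1=⟨0,1⟩ h-->⟨0,3⟩ k-->⟨0,0,1⟩
  result₂ = (2 0; 3 0; 0 1)
Equal? same morphism ✓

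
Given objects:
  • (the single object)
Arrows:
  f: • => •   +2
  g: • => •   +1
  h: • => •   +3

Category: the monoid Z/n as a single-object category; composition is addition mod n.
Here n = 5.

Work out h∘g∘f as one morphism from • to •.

  0 +2≡2 +1≡3 +3≡1  (mod 5)
composite: +1

Answer: +1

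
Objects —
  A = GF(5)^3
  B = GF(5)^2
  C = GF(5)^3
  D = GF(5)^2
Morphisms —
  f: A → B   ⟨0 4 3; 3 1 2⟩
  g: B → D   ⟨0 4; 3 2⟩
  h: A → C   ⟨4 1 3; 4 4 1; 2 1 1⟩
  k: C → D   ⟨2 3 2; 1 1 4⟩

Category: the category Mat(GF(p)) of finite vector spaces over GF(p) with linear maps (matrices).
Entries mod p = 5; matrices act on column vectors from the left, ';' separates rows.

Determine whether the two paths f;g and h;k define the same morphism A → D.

Path 1 = f;g:
  e0=⟨1,0,0⟩ f→⟨0,3⟩ g→⟨2,1⟩
  e1=⟨0,1,0⟩ f→⟨4,1⟩ g→⟨4,4⟩
  e2=⟨0,0,1⟩ f→⟨3,2⟩ g→⟨3,3⟩
  composite₁ = ⟨2 4 3; 1 4 3⟩
Path 2 = h;k:
  e0=⟨1,0,0⟩ h→⟨4,4,2⟩ k→⟨4,1⟩
  e1=⟨0,1,0⟩ h→⟨1,4,1⟩ k→⟨1,4⟩
  e2=⟨0,0,1⟩ h→⟨3,1,1⟩ k→⟨1,3⟩
  composite₂ = ⟨4 1 1; 1 4 3⟩
Equal? distinct morphisms ✗

Answer: DOES NOT COMMUTE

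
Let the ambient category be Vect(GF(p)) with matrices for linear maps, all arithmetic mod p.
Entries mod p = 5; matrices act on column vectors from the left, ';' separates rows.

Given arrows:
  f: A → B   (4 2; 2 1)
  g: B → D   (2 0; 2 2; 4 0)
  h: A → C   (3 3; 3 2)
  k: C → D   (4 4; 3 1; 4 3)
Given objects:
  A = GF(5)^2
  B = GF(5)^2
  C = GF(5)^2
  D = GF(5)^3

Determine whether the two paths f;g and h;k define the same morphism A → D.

Along f;g (path 1):
  e0=[1,0] f→[4,2] g→[3,2,1]
  e1=[0,1] f→[2,1] g→[4,1,3]
  result₁ = (3 4; 2 1; 1 3)
Along h;k (path 2):
  e0=[1,0] h→[3,3] k→[4,2,1]
  e1=[0,1] h→[3,2] k→[0,1,3]
  result₂ = (4 0; 2 1; 1 3)
Equal? NO — does not commute

Answer: DOES NOT COMMUTE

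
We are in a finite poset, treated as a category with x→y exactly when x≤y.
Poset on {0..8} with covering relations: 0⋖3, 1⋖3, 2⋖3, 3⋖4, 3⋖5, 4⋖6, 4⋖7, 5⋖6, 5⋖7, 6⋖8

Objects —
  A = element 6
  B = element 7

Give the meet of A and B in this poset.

{x : x⊑A ∧ x⊑B} = {0,1,2,3,4,5}  (A=6, B=7)
  maximal lower bounds 4 and 5 are incomparable: neither 4⊑5 nor 5⊑4
→ no greatest lower bound exists

Answer: NO MEET EXISTS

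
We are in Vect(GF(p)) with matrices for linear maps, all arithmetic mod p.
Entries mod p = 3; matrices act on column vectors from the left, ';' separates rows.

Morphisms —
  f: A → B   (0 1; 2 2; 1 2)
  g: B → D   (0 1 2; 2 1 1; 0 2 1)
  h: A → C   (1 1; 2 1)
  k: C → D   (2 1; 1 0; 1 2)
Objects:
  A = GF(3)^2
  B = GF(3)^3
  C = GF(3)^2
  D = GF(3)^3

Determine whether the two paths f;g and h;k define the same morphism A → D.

Answer: DOES NOT COMMUTE

Derivation:
Along f;g (path 1):
  e0=(1,0) f→(0,2,1) g→(1,0,2)
  e1=(0,1) f→(1,2,2) g→(0,0,0)
  result₁ = (1 0; 0 0; 2 0)
Along h;k (path 2):
  e0=(1,0) h→(1,2) k→(1,1,2)
  e1=(0,1) h→(1,1) k→(0,1,0)
  result₂ = (1 0; 1 1; 2 0)
Equal? distinct morphisms ✗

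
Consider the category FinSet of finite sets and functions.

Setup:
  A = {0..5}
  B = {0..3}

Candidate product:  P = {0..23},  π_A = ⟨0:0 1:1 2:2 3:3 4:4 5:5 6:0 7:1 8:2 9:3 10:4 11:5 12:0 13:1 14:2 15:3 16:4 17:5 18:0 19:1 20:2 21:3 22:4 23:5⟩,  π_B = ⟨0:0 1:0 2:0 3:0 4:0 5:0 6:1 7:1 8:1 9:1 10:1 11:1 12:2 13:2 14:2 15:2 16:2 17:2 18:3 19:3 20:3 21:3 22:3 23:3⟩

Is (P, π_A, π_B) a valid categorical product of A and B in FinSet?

|A|·|B| = 6·4 = 24;  |P| = 24
Check the pairing map k ↦ (π_A(k), π_B(k)):
  0 : (0,0)
  1 : (1,0)
  2 : (2,0)
  3 : (3,0)
  4 : (4,0)
  5 : (5,0)
  6 : (0,1)
  7 : (1,1)
  8 : (2,1)
  9 : (3,1)
  10 : (4,1)
  11 : (5,1)
  12 : (0,2)
  13 : (1,2)
  14 : (2,2)
  15 : (3,2)
  16 : (4,2)
  17 : (5,2)
  18 : (0,3)
  19 : (1,3)
  20 : (2,3)
  21 : (3,3)
  22 : (4,3)
  23 : (5,3)
distinct pairs in image: 24 / 24 needed
  → bijection onto A×B; projections well-typed.

Answer: VALID PRODUCT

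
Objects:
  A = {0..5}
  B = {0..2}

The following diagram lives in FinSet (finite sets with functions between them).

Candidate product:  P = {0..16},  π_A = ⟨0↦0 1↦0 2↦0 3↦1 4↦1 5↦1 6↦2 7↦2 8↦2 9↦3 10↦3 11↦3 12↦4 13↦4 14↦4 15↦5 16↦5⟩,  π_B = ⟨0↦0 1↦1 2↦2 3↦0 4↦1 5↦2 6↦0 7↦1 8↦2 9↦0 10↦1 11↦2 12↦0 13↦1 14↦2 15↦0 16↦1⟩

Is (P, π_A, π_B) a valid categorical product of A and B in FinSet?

|A|·|B| = 6·3 = 18;  |P| = 17
  → cardinalities differ; no bijection possible.

Answer: NOT A VALID PRODUCT — |P|=17 ≠ |A|·|B|=18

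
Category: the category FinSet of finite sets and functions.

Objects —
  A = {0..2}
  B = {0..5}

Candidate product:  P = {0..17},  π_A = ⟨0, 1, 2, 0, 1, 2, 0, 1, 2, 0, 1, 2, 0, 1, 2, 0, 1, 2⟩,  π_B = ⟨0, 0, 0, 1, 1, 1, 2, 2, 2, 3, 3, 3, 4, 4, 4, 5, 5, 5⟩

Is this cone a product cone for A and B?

Answer: VALID PRODUCT

Trace:
|A|·|B| = 3·6 = 18;  |P| = 18
Check the pairing map k ↦ (π_A(k), π_B(k)):
  0 ↦ (0,0)
  1 ↦ (1,0)
  2 ↦ (2,0)
  3 ↦ (0,1)
  4 ↦ (1,1)
  5 ↦ (2,1)
  6 ↦ (0,2)
  7 ↦ (1,2)
  8 ↦ (2,2)
  9 ↦ (0,3)
  10 ↦ (1,3)
  11 ↦ (2,3)
  12 ↦ (0,4)
  13 ↦ (1,4)
  14 ↦ (2,4)
  15 ↦ (0,5)
  16 ↦ (1,5)
  17 ↦ (2,5)
distinct pairs in image: 18 / 18 needed
  → bijection onto A×B; projections well-typed.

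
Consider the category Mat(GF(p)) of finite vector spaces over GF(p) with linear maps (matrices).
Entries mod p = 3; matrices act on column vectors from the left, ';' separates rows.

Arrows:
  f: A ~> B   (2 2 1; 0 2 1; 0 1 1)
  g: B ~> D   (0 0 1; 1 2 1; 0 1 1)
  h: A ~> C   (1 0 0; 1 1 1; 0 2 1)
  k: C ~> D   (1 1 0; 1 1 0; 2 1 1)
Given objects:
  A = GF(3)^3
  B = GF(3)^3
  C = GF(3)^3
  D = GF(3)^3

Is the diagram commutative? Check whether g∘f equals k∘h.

Answer: DOES NOT COMMUTE

Trace:
Along f;g (path 1):
  e0=⟨1,0,0⟩ f~>⟨2,0,0⟩ g~>⟨0,2,0⟩
  e1=⟨0,1,0⟩ f~>⟨2,2,1⟩ g~>⟨1,1,0⟩
  e2=⟨0,0,1⟩ f~>⟨1,1,1⟩ g~>⟨1,1,2⟩
  result₁ = (0 1 1; 2 1 1; 0 0 2)
Along h;k (path 2):
  e0=⟨1,0,0⟩ h~>⟨1,1,0⟩ k~>⟨2,2,0⟩
  e1=⟨0,1,0⟩ h~>⟨0,1,2⟩ k~>⟨1,1,0⟩
  e2=⟨0,0,1⟩ h~>⟨0,1,1⟩ k~>⟨1,1,2⟩
  result₂ = (2 1 1; 2 1 1; 0 0 2)
Equal? distinct morphisms ✗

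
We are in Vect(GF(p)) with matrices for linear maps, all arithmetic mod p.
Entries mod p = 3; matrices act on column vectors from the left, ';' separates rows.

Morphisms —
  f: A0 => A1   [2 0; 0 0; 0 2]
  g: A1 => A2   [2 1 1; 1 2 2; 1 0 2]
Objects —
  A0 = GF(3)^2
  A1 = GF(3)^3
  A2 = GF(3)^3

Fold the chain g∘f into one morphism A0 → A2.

Answer: [1 2; 2 1; 2 1]

Trace:
  e0=[1,0] f=>[2,0,0] g=>[1,2,2]
  e1=[0,1] f=>[0,0,2] g=>[2,1,1]
result: [1 2; 2 1; 2 1]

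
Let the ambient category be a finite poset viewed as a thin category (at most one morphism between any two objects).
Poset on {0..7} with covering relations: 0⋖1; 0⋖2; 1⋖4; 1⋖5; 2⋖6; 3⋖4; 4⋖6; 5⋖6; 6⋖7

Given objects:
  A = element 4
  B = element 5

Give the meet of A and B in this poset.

Answer: A∧B = 1

Trace:
{x : x⊑A ∧ x⊑B} = {0,1}  (A=4, B=5)
  0 ⊑ 1
  1 ⊑ 1
glb = 1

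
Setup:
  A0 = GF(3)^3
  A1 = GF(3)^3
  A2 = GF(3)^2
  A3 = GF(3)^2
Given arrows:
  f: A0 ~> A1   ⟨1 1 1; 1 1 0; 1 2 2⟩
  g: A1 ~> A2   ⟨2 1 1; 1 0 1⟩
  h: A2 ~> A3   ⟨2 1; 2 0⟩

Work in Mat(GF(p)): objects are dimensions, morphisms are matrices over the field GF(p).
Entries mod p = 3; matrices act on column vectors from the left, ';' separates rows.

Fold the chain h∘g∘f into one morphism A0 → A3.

  e0=(1,0,0) f~>(1,1,1) g~>(1,2) h~>(1,2)
  e1=(0,1,0) f~>(1,1,2) g~>(2,0) h~>(1,1)
  e2=(0,0,1) f~>(1,0,2) g~>(1,0) h~>(2,2)
result: ⟨1 1 2; 2 1 2⟩

Answer: ⟨1 1 2; 2 1 2⟩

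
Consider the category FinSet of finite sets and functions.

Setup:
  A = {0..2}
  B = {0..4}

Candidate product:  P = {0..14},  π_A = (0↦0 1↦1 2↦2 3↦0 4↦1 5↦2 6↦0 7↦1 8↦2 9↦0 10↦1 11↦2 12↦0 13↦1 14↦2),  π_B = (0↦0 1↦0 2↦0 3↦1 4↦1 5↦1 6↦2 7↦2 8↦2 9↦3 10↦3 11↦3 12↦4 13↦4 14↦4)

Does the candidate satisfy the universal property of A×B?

|A|·|B| = 3·5 = 15;  |P| = 15
Check the pairing map k ↦ (π_A(k), π_B(k)):
  0 ↦ (0,0)
  1 ↦ (1,0)
  2 ↦ (2,0)
  3 ↦ (0,1)
  4 ↦ (1,1)
  5 ↦ (2,1)
  6 ↦ (0,2)
  7 ↦ (1,2)
  8 ↦ (2,2)
  9 ↦ (0,3)
  10 ↦ (1,3)
  11 ↦ (2,3)
  12 ↦ (0,4)
  13 ↦ (1,4)
  14 ↦ (2,4)
distinct pairs in image: 15 / 15 needed
  → bijection onto A×B; projections well-typed.

Answer: VALID PRODUCT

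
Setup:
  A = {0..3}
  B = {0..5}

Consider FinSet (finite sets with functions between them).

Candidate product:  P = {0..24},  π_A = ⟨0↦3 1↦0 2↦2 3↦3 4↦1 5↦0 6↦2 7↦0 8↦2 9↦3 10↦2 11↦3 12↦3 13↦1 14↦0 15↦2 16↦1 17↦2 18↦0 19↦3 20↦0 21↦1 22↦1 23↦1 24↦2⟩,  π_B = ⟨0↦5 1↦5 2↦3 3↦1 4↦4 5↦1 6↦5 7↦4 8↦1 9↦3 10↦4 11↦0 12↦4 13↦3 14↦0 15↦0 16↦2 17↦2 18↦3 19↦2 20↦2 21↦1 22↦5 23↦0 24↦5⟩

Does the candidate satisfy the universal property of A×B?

Answer: NOT A VALID PRODUCT — |P|=25 ≠ |A|·|B|=24

Derivation:
|A|·|B| = 4·6 = 24;  |P| = 25
  → cardinalities differ; no bijection possible.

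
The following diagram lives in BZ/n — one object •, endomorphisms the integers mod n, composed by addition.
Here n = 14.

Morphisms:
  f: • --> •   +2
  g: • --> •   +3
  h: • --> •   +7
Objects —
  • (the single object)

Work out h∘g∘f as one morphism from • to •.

  0 +2≡2 +3≡5 +7≡12  (mod 14)
composite: +12

Answer: +12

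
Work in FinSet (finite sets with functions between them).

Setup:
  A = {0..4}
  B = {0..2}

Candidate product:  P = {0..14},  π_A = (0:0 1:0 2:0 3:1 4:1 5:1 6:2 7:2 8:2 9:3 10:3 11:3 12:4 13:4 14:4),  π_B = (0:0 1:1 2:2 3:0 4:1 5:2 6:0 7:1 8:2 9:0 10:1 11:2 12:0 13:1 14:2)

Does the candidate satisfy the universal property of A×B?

Answer: VALID PRODUCT

Work:
|A|·|B| = 5·3 = 15;  |P| = 15
Check the pairing map k ↦ (π_A(k), π_B(k)):
  0 : (0,0)
  1 : (0,1)
  2 : (0,2)
  3 : (1,0)
  4 : (1,1)
  5 : (1,2)
  6 : (2,0)
  7 : (2,1)
  8 : (2,2)
  9 : (3,0)
  10 : (3,1)
  11 : (3,2)
  12 : (4,0)
  13 : (4,1)
  14 : (4,2)
distinct pairs in image: 15 / 15 needed
  → bijection onto A×B; projections well-typed.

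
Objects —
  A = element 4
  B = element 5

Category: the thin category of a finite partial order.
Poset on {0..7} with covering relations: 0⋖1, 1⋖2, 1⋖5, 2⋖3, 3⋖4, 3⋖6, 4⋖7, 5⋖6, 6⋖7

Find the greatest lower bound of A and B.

{x : x⊑A ∧ x⊑B} = {0,1}  (A=4, B=5)
  0 ⊑ 1
  1 ⊑ 1
glb = 1

Answer: A∧B = 1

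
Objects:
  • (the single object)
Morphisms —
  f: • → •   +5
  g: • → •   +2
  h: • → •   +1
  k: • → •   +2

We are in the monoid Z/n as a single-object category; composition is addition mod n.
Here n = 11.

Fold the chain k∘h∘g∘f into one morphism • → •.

  0 +5≡5 +2≡7 +1≡8 +2≡10  (mod 11)
composite: +10

Answer: +10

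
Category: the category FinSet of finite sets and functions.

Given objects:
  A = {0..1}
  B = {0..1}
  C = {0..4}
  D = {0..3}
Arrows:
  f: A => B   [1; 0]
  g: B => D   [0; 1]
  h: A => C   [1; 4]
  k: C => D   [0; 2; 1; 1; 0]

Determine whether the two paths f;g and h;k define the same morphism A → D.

Path 1 = f;g:
  0 f=>1 g=>1
  1 f=>0 g=>0
  result₁ = [1; 0]
Path 2 = h;k:
  0 h=>1 k=>2
  1 h=>4 k=>0
  result₂ = [2; 0]
Equal? distinct morphisms ✗

Answer: DOES NOT COMMUTE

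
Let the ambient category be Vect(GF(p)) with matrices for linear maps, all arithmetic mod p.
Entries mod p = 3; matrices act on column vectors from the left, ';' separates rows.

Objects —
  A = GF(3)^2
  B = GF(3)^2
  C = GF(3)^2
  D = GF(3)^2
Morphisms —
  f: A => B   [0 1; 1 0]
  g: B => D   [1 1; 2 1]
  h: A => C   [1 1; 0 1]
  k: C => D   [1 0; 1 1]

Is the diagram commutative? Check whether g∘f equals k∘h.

Answer: COMMUTES

Trace:
Along f;g (path 1):
  e0=(1,0) f=>(0,1) g=>(1,1)
  e1=(0,1) f=>(1,0) g=>(1,2)
  result₁ = [1 1; 1 2]
Along h;k (path 2):
  e0=(1,0) h=>(1,0) k=>(1,1)
  e1=(0,1) h=>(1,1) k=>(1,2)
  result₂ = [1 1; 1 2]
Equal? same morphism ✓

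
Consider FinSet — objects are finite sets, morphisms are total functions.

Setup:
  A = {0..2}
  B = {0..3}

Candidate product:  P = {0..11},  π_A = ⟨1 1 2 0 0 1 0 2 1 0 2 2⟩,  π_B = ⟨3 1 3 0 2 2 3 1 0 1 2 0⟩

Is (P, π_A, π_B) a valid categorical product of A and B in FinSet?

|A|·|B| = 3·4 = 12;  |P| = 12
Check the pairing map k ↦ (π_A(k), π_B(k)):
  0 -> (1,3)
  1 -> (1,1)
  2 -> (2,3)
  3 -> (0,0)
  4 -> (0,2)
  5 -> (1,2)
  6 -> (0,3)
  7 -> (2,1)
  8 -> (1,0)
  9 -> (0,1)
  10 -> (2,2)
  11 -> (2,0)
distinct pairs in image: 12 / 12 needed
  → bijection onto A×B; projections well-typed.

Answer: VALID PRODUCT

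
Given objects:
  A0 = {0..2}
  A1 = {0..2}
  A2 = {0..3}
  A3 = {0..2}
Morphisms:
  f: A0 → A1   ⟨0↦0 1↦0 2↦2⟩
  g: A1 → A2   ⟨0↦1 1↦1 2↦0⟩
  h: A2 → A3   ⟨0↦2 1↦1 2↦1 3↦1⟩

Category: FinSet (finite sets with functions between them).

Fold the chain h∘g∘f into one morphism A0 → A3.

Answer: ⟨0↦1 1↦1 2↦2⟩

Trace:
  0 f→0 g→1 h→1
  1 f→0 g→1 h→1
  2 f→2 g→0 h→2
⟦path⟧: ⟨0↦1 1↦1 2↦2⟩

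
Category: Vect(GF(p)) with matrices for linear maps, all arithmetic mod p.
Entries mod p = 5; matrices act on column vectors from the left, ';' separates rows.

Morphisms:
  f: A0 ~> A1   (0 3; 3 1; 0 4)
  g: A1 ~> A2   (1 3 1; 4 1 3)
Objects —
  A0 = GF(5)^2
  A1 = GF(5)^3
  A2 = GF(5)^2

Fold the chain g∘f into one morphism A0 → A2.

Answer: (4 0; 3 0)

Work:
  e0=(1,0) f~>(0,3,0) g~>(4,3)
  e1=(0,1) f~>(3,1,4) g~>(0,0)
composite: (4 0; 3 0)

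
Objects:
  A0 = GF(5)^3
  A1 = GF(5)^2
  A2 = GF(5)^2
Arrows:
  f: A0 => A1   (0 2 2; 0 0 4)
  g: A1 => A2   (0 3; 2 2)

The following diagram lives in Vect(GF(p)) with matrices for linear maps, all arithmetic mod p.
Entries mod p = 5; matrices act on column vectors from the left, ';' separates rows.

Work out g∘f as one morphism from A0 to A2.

  e0=⟨1,0,0⟩ f=>⟨0,0⟩ g=>⟨0,0⟩
  e1=⟨0,1,0⟩ f=>⟨2,0⟩ g=>⟨0,4⟩
  e2=⟨0,0,1⟩ f=>⟨2,4⟩ g=>⟨2,2⟩
composite: (0 0 2; 0 4 2)

Answer: (0 0 2; 0 4 2)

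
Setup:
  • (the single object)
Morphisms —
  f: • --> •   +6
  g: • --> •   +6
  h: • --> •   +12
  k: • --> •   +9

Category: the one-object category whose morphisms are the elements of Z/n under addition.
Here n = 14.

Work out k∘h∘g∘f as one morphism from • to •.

Answer: +5

Work:
  0 +6≡6 +6≡12 +12≡10 +9≡5  (mod 14)
composite: +5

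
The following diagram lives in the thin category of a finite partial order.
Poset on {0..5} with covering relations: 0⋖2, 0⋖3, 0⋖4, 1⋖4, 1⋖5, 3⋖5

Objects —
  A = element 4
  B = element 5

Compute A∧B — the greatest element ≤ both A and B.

Lower bounds of A=4 and B=5: {0,1}
  maximal lower bounds 0 and 1 are incomparable: neither 0<=1 nor 1<=0
→ no greatest lower bound exists

Answer: NO MEET EXISTS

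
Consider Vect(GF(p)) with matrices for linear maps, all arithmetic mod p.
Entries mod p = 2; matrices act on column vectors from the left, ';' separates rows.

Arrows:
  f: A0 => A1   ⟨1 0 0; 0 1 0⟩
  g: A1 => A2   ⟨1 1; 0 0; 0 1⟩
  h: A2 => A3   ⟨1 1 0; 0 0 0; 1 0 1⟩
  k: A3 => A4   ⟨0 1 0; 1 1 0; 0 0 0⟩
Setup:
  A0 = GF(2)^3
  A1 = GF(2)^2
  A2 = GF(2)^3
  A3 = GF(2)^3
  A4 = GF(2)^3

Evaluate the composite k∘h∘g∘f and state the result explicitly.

Answer: ⟨0 0 0; 1 1 0; 0 0 0⟩

Trace:
  e0=[1,0,0] f=>[1,0] g=>[1,0,0] h=>[1,0,1] k=>[0,1,0]
  e1=[0,1,0] f=>[0,1] g=>[1,0,1] h=>[1,0,0] k=>[0,1,0]
  e2=[0,0,1] f=>[0,0] g=>[0,0,0] h=>[0,0,0] k=>[0,0,0]
result: ⟨0 0 0; 1 1 0; 0 0 0⟩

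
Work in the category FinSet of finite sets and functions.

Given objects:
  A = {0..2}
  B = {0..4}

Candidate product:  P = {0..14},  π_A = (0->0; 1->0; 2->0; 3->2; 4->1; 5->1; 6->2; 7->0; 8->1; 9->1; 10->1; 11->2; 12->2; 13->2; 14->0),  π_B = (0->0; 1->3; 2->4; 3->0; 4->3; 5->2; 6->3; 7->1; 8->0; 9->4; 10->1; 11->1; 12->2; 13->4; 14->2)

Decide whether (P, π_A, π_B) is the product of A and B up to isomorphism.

|A|·|B| = 3·5 = 15;  |P| = 15
Check the pairing map k ↦ (π_A(k), π_B(k)):
  0 -> (0,0)
  1 -> (0,3)
  2 -> (0,4)
  3 -> (2,0)
  4 -> (1,3)
  5 -> (1,2)
  6 -> (2,3)
  7 -> (0,1)
  8 -> (1,0)
  9 -> (1,4)
  10 -> (1,1)
  11 -> (2,1)
  12 -> (2,2)
  13 -> (2,4)
  14 -> (0,2)
distinct pairs in image: 15 / 15 needed
  → bijection onto A×B; projections well-typed.

Answer: VALID PRODUCT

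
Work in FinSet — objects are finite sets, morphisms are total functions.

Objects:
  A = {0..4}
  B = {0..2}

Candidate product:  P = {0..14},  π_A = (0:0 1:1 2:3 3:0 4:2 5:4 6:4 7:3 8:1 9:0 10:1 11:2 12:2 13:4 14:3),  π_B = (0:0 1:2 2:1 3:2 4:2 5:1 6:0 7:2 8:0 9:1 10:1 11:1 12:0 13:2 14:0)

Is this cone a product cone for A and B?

Answer: VALID PRODUCT

Work:
|A|·|B| = 5·3 = 15;  |P| = 15
Check the pairing map k ↦ (π_A(k), π_B(k)):
  0 : (0,0)
  1 : (1,2)
  2 : (3,1)
  3 : (0,2)
  4 : (2,2)
  5 : (4,1)
  6 : (4,0)
  7 : (3,2)
  8 : (1,0)
  9 : (0,1)
  10 : (1,1)
  11 : (2,1)
  12 : (2,0)
  13 : (4,2)
  14 : (3,0)
distinct pairs in image: 15 / 15 needed
  → bijection onto A×B; projections well-typed.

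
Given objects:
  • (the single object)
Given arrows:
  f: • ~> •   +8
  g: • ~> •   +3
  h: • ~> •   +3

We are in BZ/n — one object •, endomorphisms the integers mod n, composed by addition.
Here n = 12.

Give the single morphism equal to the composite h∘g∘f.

  0 +8≡8 +3≡11 +3≡2  (mod 12)
composite: +2

Answer: +2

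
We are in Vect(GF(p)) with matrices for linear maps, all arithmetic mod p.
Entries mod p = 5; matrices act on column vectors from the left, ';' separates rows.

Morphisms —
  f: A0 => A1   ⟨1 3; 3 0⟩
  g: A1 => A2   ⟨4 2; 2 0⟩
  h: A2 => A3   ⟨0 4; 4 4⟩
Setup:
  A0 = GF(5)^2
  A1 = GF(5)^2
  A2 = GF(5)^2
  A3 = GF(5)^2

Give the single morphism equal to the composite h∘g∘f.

  e0=(1,0) f=>(1,3) g=>(0,2) h=>(3,3)
  e1=(0,1) f=>(3,0) g=>(2,1) h=>(4,2)
⟦path⟧: ⟨3 4; 3 2⟩

Answer: ⟨3 4; 3 2⟩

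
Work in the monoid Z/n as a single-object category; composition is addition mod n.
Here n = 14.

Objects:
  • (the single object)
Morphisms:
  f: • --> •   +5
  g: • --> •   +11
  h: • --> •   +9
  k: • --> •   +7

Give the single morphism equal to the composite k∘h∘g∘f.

Answer: +4

Trace:
  0 +5≡5 +11≡2 +9≡11 +7≡4  (mod 14)
result: +4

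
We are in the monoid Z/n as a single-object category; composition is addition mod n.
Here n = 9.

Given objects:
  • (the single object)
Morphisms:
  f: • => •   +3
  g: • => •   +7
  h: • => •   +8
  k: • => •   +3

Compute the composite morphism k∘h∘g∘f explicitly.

  0 +3≡3 +7≡1 +8≡0 +3≡3  (mod 9)
⟦path⟧: +3

Answer: +3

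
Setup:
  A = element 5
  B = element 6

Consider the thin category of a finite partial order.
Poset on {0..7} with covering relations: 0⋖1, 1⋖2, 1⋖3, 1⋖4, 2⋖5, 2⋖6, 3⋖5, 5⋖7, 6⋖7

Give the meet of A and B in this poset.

Lower bounds of A=5 and B=6: {0,1,2}
  0 <= 2
  1 <= 2
  2 <= 2
glb = 2

Answer: A∧B = 2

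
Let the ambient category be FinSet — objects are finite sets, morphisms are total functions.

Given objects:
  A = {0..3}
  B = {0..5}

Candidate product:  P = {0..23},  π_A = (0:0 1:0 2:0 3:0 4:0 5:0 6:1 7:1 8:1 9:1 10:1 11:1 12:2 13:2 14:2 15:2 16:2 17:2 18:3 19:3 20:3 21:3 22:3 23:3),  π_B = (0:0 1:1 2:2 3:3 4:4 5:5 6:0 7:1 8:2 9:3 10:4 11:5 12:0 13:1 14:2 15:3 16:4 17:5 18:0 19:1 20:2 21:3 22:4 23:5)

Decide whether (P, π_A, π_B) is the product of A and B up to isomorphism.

Answer: VALID PRODUCT

Work:
|A|·|B| = 4·6 = 24;  |P| = 24
Check the pairing map k ↦ (π_A(k), π_B(k)):
  0 : (0,0)
  1 : (0,1)
  2 : (0,2)
  3 : (0,3)
  4 : (0,4)
  5 : (0,5)
  6 : (1,0)
  7 : (1,1)
  8 : (1,2)
  9 : (1,3)
  10 : (1,4)
  11 : (1,5)
  12 : (2,0)
  13 : (2,1)
  14 : (2,2)
  15 : (2,3)
  16 : (2,4)
  17 : (2,5)
  18 : (3,0)
  19 : (3,1)
  20 : (3,2)
  21 : (3,3)
  22 : (3,4)
  23 : (3,5)
distinct pairs in image: 24 / 24 needed
  → bijection onto A×B; projections well-typed.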